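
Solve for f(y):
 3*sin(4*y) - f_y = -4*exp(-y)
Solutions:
 f(y) = C1 - 3*cos(4*y)/4 - 4*exp(-y)


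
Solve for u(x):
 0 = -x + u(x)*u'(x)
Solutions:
 u(x) = -sqrt(C1 + x^2)
 u(x) = sqrt(C1 + x^2)


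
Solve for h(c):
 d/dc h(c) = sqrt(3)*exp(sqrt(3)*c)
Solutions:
 h(c) = C1 + exp(sqrt(3)*c)


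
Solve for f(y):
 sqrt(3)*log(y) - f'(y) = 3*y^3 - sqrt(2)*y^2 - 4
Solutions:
 f(y) = C1 - 3*y^4/4 + sqrt(2)*y^3/3 + sqrt(3)*y*log(y) - sqrt(3)*y + 4*y


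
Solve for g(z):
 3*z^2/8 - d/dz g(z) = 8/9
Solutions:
 g(z) = C1 + z^3/8 - 8*z/9


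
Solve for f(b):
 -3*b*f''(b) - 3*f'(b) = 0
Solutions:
 f(b) = C1 + C2*log(b)


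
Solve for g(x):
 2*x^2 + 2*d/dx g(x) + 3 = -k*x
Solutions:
 g(x) = C1 - k*x^2/4 - x^3/3 - 3*x/2


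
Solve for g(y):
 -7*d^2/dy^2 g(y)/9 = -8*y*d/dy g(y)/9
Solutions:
 g(y) = C1 + C2*erfi(2*sqrt(7)*y/7)


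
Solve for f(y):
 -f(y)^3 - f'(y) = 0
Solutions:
 f(y) = -sqrt(2)*sqrt(-1/(C1 - y))/2
 f(y) = sqrt(2)*sqrt(-1/(C1 - y))/2


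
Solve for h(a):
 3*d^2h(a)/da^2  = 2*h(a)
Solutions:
 h(a) = C1*exp(-sqrt(6)*a/3) + C2*exp(sqrt(6)*a/3)


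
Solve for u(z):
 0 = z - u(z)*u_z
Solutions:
 u(z) = -sqrt(C1 + z^2)
 u(z) = sqrt(C1 + z^2)


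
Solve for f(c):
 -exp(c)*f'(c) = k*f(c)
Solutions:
 f(c) = C1*exp(k*exp(-c))


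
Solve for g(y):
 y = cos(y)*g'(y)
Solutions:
 g(y) = C1 + Integral(y/cos(y), y)


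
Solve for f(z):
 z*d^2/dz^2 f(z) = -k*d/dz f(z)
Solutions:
 f(z) = C1 + z^(1 - re(k))*(C2*sin(log(z)*Abs(im(k))) + C3*cos(log(z)*im(k)))


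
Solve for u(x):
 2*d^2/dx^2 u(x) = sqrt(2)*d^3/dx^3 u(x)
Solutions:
 u(x) = C1 + C2*x + C3*exp(sqrt(2)*x)


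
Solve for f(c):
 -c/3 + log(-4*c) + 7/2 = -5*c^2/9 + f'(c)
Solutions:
 f(c) = C1 + 5*c^3/27 - c^2/6 + c*log(-c) + c*(2*log(2) + 5/2)


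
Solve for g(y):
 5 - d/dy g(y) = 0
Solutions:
 g(y) = C1 + 5*y


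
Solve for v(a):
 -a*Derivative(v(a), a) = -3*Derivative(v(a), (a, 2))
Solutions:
 v(a) = C1 + C2*erfi(sqrt(6)*a/6)


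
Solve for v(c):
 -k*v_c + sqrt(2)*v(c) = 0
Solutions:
 v(c) = C1*exp(sqrt(2)*c/k)


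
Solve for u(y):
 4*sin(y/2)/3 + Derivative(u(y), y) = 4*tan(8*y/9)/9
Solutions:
 u(y) = C1 - log(cos(8*y/9))/2 + 8*cos(y/2)/3


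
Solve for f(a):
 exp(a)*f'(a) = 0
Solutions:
 f(a) = C1


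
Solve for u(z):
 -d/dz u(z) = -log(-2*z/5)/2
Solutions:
 u(z) = C1 + z*log(-z)/2 + z*(-log(5) - 1 + log(2))/2


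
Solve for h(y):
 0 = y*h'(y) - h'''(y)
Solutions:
 h(y) = C1 + Integral(C2*airyai(y) + C3*airybi(y), y)


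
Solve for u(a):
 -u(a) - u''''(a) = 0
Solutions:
 u(a) = (C1*sin(sqrt(2)*a/2) + C2*cos(sqrt(2)*a/2))*exp(-sqrt(2)*a/2) + (C3*sin(sqrt(2)*a/2) + C4*cos(sqrt(2)*a/2))*exp(sqrt(2)*a/2)


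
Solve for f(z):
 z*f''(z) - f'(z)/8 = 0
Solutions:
 f(z) = C1 + C2*z^(9/8)


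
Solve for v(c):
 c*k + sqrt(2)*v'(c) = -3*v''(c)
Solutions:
 v(c) = C1 + C2*exp(-sqrt(2)*c/3) - sqrt(2)*c^2*k/4 + 3*c*k/2


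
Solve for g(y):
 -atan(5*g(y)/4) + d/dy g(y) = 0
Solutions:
 Integral(1/atan(5*_y/4), (_y, g(y))) = C1 + y


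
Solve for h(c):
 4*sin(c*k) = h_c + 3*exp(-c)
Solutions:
 h(c) = C1 + 3*exp(-c) - 4*cos(c*k)/k


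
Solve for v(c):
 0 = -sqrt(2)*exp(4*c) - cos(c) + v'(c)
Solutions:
 v(c) = C1 + sqrt(2)*exp(4*c)/4 + sin(c)


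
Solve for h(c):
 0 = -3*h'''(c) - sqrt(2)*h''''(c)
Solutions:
 h(c) = C1 + C2*c + C3*c^2 + C4*exp(-3*sqrt(2)*c/2)


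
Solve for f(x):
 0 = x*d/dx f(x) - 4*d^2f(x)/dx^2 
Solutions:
 f(x) = C1 + C2*erfi(sqrt(2)*x/4)


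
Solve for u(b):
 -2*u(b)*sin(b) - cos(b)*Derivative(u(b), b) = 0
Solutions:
 u(b) = C1*cos(b)^2


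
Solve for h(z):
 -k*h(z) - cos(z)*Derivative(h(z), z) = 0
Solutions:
 h(z) = C1*exp(k*(log(sin(z) - 1) - log(sin(z) + 1))/2)


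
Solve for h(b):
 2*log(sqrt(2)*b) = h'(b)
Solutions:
 h(b) = C1 + 2*b*log(b) - 2*b + b*log(2)


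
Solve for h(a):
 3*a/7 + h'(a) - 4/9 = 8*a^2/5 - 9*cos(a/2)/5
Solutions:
 h(a) = C1 + 8*a^3/15 - 3*a^2/14 + 4*a/9 - 18*sin(a/2)/5


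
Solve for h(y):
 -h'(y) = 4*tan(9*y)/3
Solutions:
 h(y) = C1 + 4*log(cos(9*y))/27


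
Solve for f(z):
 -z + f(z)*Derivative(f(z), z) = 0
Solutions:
 f(z) = -sqrt(C1 + z^2)
 f(z) = sqrt(C1 + z^2)


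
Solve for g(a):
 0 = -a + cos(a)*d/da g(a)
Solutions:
 g(a) = C1 + Integral(a/cos(a), a)


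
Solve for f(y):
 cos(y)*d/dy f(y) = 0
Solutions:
 f(y) = C1


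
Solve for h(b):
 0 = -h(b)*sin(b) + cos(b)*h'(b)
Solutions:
 h(b) = C1/cos(b)


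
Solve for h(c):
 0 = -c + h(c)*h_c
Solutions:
 h(c) = -sqrt(C1 + c^2)
 h(c) = sqrt(C1 + c^2)


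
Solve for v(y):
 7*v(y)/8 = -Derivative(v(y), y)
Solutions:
 v(y) = C1*exp(-7*y/8)


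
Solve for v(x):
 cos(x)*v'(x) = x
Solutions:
 v(x) = C1 + Integral(x/cos(x), x)


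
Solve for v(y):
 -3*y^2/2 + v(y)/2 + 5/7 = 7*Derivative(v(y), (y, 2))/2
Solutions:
 v(y) = C1*exp(-sqrt(7)*y/7) + C2*exp(sqrt(7)*y/7) + 3*y^2 + 284/7


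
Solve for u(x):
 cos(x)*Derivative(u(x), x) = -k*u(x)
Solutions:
 u(x) = C1*exp(k*(log(sin(x) - 1) - log(sin(x) + 1))/2)


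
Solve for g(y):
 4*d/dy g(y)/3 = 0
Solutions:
 g(y) = C1


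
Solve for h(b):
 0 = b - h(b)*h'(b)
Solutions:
 h(b) = -sqrt(C1 + b^2)
 h(b) = sqrt(C1 + b^2)


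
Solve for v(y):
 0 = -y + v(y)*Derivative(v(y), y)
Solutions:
 v(y) = -sqrt(C1 + y^2)
 v(y) = sqrt(C1 + y^2)


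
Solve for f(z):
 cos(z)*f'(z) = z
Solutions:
 f(z) = C1 + Integral(z/cos(z), z)


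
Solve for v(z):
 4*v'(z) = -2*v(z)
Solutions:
 v(z) = C1*exp(-z/2)


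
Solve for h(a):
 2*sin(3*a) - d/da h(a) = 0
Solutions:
 h(a) = C1 - 2*cos(3*a)/3


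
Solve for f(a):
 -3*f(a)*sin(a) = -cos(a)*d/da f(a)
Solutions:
 f(a) = C1/cos(a)^3


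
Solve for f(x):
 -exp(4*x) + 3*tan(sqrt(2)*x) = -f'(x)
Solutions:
 f(x) = C1 + exp(4*x)/4 + 3*sqrt(2)*log(cos(sqrt(2)*x))/2


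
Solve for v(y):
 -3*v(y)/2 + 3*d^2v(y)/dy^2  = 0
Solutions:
 v(y) = C1*exp(-sqrt(2)*y/2) + C2*exp(sqrt(2)*y/2)


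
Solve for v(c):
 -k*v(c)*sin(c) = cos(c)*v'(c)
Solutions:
 v(c) = C1*exp(k*log(cos(c)))


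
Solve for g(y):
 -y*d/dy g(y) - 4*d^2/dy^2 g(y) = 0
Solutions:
 g(y) = C1 + C2*erf(sqrt(2)*y/4)


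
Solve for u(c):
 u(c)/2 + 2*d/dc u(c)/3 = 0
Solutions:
 u(c) = C1*exp(-3*c/4)


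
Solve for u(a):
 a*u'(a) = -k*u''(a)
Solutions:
 u(a) = C1 + C2*sqrt(k)*erf(sqrt(2)*a*sqrt(1/k)/2)


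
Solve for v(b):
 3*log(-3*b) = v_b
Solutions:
 v(b) = C1 + 3*b*log(-b) + 3*b*(-1 + log(3))


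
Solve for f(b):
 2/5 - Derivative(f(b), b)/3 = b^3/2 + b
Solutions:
 f(b) = C1 - 3*b^4/8 - 3*b^2/2 + 6*b/5


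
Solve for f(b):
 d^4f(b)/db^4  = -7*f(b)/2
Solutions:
 f(b) = (C1*sin(14^(1/4)*b/2) + C2*cos(14^(1/4)*b/2))*exp(-14^(1/4)*b/2) + (C3*sin(14^(1/4)*b/2) + C4*cos(14^(1/4)*b/2))*exp(14^(1/4)*b/2)


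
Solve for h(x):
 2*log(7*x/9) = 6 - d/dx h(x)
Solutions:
 h(x) = C1 - 2*x*log(x) + x*log(81/49) + 8*x


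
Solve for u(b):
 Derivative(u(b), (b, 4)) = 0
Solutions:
 u(b) = C1 + C2*b + C3*b^2 + C4*b^3


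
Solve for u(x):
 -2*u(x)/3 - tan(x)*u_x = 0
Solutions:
 u(x) = C1/sin(x)^(2/3)


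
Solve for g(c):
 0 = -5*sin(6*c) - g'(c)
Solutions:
 g(c) = C1 + 5*cos(6*c)/6


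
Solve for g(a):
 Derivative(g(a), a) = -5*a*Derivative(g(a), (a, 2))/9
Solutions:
 g(a) = C1 + C2/a^(4/5)


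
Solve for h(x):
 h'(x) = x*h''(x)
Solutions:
 h(x) = C1 + C2*x^2


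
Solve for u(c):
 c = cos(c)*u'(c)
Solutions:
 u(c) = C1 + Integral(c/cos(c), c)


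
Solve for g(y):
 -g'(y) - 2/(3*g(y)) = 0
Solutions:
 g(y) = -sqrt(C1 - 12*y)/3
 g(y) = sqrt(C1 - 12*y)/3


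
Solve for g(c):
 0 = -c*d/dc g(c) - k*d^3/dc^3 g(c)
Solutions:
 g(c) = C1 + Integral(C2*airyai(c*(-1/k)^(1/3)) + C3*airybi(c*(-1/k)^(1/3)), c)


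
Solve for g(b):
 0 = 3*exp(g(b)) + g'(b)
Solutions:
 g(b) = log(1/(C1 + 3*b))


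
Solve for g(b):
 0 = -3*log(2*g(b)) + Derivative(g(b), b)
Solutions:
 -Integral(1/(log(_y) + log(2)), (_y, g(b)))/3 = C1 - b


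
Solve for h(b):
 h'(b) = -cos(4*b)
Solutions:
 h(b) = C1 - sin(4*b)/4


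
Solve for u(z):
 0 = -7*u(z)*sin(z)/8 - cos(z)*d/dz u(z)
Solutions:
 u(z) = C1*cos(z)^(7/8)


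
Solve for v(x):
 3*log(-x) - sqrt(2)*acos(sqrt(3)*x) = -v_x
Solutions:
 v(x) = C1 - 3*x*log(-x) + 3*x + sqrt(2)*(x*acos(sqrt(3)*x) - sqrt(3)*sqrt(1 - 3*x^2)/3)


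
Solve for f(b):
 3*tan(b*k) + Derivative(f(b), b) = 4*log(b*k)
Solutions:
 f(b) = C1 + 4*b*log(b*k) - 4*b - 3*Piecewise((-log(cos(b*k))/k, Ne(k, 0)), (0, True))


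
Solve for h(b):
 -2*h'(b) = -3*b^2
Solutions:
 h(b) = C1 + b^3/2


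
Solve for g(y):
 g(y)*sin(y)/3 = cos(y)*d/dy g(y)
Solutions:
 g(y) = C1/cos(y)^(1/3)


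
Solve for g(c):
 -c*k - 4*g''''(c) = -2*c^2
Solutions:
 g(c) = C1 + C2*c + C3*c^2 + C4*c^3 + c^6/720 - c^5*k/480


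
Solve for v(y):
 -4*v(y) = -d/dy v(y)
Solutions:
 v(y) = C1*exp(4*y)


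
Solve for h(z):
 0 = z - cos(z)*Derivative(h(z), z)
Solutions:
 h(z) = C1 + Integral(z/cos(z), z)


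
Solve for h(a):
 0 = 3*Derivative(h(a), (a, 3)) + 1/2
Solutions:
 h(a) = C1 + C2*a + C3*a^2 - a^3/36


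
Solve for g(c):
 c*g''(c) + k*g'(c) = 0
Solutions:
 g(c) = C1 + c^(1 - re(k))*(C2*sin(log(c)*Abs(im(k))) + C3*cos(log(c)*im(k)))


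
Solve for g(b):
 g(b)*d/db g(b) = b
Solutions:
 g(b) = -sqrt(C1 + b^2)
 g(b) = sqrt(C1 + b^2)


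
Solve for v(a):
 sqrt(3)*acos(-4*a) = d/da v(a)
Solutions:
 v(a) = C1 + sqrt(3)*(a*acos(-4*a) + sqrt(1 - 16*a^2)/4)


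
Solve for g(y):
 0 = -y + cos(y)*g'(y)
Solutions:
 g(y) = C1 + Integral(y/cos(y), y)


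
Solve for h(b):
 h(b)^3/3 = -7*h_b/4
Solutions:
 h(b) = -sqrt(42)*sqrt(-1/(C1 - 4*b))/2
 h(b) = sqrt(42)*sqrt(-1/(C1 - 4*b))/2


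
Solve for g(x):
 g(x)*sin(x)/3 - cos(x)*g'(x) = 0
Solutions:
 g(x) = C1/cos(x)^(1/3)


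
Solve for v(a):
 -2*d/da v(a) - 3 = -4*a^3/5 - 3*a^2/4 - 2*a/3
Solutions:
 v(a) = C1 + a^4/10 + a^3/8 + a^2/6 - 3*a/2


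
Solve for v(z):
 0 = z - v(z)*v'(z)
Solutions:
 v(z) = -sqrt(C1 + z^2)
 v(z) = sqrt(C1 + z^2)


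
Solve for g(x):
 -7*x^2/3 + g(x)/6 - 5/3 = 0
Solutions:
 g(x) = 14*x^2 + 10


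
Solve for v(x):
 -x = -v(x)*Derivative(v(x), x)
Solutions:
 v(x) = -sqrt(C1 + x^2)
 v(x) = sqrt(C1 + x^2)


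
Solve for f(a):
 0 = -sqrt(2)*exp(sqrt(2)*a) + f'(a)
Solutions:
 f(a) = C1 + exp(sqrt(2)*a)


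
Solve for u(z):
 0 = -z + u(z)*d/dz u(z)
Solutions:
 u(z) = -sqrt(C1 + z^2)
 u(z) = sqrt(C1 + z^2)


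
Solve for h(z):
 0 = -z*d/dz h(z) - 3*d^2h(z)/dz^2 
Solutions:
 h(z) = C1 + C2*erf(sqrt(6)*z/6)


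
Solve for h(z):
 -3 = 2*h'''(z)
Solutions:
 h(z) = C1 + C2*z + C3*z^2 - z^3/4


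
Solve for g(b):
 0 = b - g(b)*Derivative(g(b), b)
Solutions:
 g(b) = -sqrt(C1 + b^2)
 g(b) = sqrt(C1 + b^2)


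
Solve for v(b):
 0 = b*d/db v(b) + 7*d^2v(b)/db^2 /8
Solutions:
 v(b) = C1 + C2*erf(2*sqrt(7)*b/7)


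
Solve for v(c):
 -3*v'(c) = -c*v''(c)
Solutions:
 v(c) = C1 + C2*c^4


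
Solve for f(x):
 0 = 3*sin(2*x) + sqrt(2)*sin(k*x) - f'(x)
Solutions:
 f(x) = C1 - 3*cos(2*x)/2 - sqrt(2)*cos(k*x)/k


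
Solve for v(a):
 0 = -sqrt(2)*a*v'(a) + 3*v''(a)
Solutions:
 v(a) = C1 + C2*erfi(2^(3/4)*sqrt(3)*a/6)


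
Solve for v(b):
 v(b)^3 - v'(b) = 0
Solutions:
 v(b) = -sqrt(2)*sqrt(-1/(C1 + b))/2
 v(b) = sqrt(2)*sqrt(-1/(C1 + b))/2


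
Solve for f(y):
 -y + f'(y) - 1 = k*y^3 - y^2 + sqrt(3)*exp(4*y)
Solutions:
 f(y) = C1 + k*y^4/4 - y^3/3 + y^2/2 + y + sqrt(3)*exp(4*y)/4


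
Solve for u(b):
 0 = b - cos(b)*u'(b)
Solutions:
 u(b) = C1 + Integral(b/cos(b), b)


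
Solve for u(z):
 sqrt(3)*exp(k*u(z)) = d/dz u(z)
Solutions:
 u(z) = Piecewise((log(-1/(C1*k + sqrt(3)*k*z))/k, Ne(k, 0)), (nan, True))
 u(z) = Piecewise((C1 + sqrt(3)*z, Eq(k, 0)), (nan, True))


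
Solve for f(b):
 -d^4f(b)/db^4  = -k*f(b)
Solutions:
 f(b) = C1*exp(-b*k^(1/4)) + C2*exp(b*k^(1/4)) + C3*exp(-I*b*k^(1/4)) + C4*exp(I*b*k^(1/4))


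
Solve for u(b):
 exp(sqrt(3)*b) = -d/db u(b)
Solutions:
 u(b) = C1 - sqrt(3)*exp(sqrt(3)*b)/3


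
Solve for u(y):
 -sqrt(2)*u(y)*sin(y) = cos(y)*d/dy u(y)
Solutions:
 u(y) = C1*cos(y)^(sqrt(2))


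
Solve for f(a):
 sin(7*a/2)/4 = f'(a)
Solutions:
 f(a) = C1 - cos(7*a/2)/14


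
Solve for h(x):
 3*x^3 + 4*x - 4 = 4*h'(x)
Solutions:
 h(x) = C1 + 3*x^4/16 + x^2/2 - x


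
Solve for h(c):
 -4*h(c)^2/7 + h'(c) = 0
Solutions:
 h(c) = -7/(C1 + 4*c)


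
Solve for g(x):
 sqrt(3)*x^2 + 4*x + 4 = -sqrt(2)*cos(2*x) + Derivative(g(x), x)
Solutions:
 g(x) = C1 + sqrt(3)*x^3/3 + 2*x^2 + 4*x + sqrt(2)*sin(2*x)/2


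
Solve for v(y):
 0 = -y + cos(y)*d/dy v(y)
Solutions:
 v(y) = C1 + Integral(y/cos(y), y)


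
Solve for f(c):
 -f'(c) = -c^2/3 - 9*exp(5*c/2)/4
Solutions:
 f(c) = C1 + c^3/9 + 9*exp(5*c/2)/10


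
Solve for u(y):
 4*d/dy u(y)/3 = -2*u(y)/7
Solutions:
 u(y) = C1*exp(-3*y/14)


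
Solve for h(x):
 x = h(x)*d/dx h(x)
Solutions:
 h(x) = -sqrt(C1 + x^2)
 h(x) = sqrt(C1 + x^2)


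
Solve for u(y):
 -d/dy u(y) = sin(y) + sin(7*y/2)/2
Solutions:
 u(y) = C1 + cos(y) + cos(7*y/2)/7


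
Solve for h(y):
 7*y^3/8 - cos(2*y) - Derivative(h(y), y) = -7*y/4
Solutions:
 h(y) = C1 + 7*y^4/32 + 7*y^2/8 - sin(2*y)/2


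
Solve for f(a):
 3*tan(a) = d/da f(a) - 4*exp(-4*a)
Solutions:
 f(a) = C1 + 3*log(tan(a)^2 + 1)/2 - exp(-4*a)


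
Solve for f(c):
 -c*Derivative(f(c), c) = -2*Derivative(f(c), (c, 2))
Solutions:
 f(c) = C1 + C2*erfi(c/2)


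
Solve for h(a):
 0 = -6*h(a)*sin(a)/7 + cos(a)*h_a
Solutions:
 h(a) = C1/cos(a)^(6/7)


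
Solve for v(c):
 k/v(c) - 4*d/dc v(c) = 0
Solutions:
 v(c) = -sqrt(C1 + 2*c*k)/2
 v(c) = sqrt(C1 + 2*c*k)/2


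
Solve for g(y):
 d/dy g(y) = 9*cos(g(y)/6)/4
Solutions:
 -9*y/4 - 3*log(sin(g(y)/6) - 1) + 3*log(sin(g(y)/6) + 1) = C1


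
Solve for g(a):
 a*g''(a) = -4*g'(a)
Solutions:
 g(a) = C1 + C2/a^3


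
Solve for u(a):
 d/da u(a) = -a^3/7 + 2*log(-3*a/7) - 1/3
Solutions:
 u(a) = C1 - a^4/28 + 2*a*log(-a) + a*(-2*log(7) - 7/3 + 2*log(3))


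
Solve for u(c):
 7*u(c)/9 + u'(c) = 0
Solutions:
 u(c) = C1*exp(-7*c/9)


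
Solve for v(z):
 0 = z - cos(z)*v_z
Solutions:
 v(z) = C1 + Integral(z/cos(z), z)


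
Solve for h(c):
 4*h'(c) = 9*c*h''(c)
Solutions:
 h(c) = C1 + C2*c^(13/9)


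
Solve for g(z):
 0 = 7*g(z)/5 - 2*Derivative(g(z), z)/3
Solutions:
 g(z) = C1*exp(21*z/10)


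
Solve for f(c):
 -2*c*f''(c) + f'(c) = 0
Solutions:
 f(c) = C1 + C2*c^(3/2)


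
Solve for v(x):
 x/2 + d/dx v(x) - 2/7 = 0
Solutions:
 v(x) = C1 - x^2/4 + 2*x/7


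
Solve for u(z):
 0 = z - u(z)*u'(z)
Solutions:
 u(z) = -sqrt(C1 + z^2)
 u(z) = sqrt(C1 + z^2)


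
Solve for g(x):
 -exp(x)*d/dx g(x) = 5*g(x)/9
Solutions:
 g(x) = C1*exp(5*exp(-x)/9)


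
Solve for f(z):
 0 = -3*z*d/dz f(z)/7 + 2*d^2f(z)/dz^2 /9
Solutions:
 f(z) = C1 + C2*erfi(3*sqrt(21)*z/14)


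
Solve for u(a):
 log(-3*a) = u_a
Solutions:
 u(a) = C1 + a*log(-a) + a*(-1 + log(3))


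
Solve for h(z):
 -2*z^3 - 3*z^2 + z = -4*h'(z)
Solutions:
 h(z) = C1 + z^4/8 + z^3/4 - z^2/8


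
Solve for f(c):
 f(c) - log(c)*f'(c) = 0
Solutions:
 f(c) = C1*exp(li(c))


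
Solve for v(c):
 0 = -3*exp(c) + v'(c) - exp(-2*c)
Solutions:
 v(c) = C1 + 3*exp(c) - exp(-2*c)/2


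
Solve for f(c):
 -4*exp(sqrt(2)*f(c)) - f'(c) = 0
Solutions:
 f(c) = sqrt(2)*(2*log(1/(C1 + 4*c)) - log(2))/4


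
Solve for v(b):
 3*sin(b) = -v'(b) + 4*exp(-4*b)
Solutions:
 v(b) = C1 + 3*cos(b) - exp(-4*b)


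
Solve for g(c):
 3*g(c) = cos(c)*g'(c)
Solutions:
 g(c) = C1*(sin(c) + 1)^(3/2)/(sin(c) - 1)^(3/2)


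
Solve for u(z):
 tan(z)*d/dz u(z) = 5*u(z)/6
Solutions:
 u(z) = C1*sin(z)^(5/6)


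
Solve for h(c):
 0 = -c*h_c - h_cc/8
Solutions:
 h(c) = C1 + C2*erf(2*c)


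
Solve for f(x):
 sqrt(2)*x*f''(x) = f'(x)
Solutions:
 f(x) = C1 + C2*x^(sqrt(2)/2 + 1)


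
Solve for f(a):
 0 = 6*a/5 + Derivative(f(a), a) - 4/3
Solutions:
 f(a) = C1 - 3*a^2/5 + 4*a/3


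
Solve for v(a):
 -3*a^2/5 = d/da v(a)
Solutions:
 v(a) = C1 - a^3/5


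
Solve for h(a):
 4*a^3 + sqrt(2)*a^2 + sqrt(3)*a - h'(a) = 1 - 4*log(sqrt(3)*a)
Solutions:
 h(a) = C1 + a^4 + sqrt(2)*a^3/3 + sqrt(3)*a^2/2 + 4*a*log(a) - 5*a + a*log(9)


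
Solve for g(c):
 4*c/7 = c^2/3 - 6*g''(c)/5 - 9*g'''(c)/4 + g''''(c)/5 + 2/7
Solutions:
 g(c) = C1 + C2*c + C3*exp(c*(45 - sqrt(2409))/8) + C4*exp(c*(45 + sqrt(2409))/8) + 5*c^4/216 - 85*c^3/336 + 38425*c^2/24192


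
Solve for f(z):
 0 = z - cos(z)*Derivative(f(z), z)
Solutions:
 f(z) = C1 + Integral(z/cos(z), z)


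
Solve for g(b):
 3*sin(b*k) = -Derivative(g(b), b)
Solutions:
 g(b) = C1 + 3*cos(b*k)/k


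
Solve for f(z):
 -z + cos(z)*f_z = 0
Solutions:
 f(z) = C1 + Integral(z/cos(z), z)


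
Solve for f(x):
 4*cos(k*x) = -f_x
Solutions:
 f(x) = C1 - 4*sin(k*x)/k


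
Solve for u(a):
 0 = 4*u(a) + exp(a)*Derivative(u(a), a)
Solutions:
 u(a) = C1*exp(4*exp(-a))


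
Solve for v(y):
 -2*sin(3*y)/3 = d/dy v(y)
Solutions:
 v(y) = C1 + 2*cos(3*y)/9


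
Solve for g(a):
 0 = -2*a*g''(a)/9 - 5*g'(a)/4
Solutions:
 g(a) = C1 + C2/a^(37/8)


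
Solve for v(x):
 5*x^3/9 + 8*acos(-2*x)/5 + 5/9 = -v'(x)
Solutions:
 v(x) = C1 - 5*x^4/36 - 8*x*acos(-2*x)/5 - 5*x/9 - 4*sqrt(1 - 4*x^2)/5


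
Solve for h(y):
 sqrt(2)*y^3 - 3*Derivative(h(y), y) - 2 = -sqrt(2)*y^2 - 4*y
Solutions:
 h(y) = C1 + sqrt(2)*y^4/12 + sqrt(2)*y^3/9 + 2*y^2/3 - 2*y/3


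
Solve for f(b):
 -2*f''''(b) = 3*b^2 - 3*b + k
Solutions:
 f(b) = C1 + C2*b + C3*b^2 + C4*b^3 - b^6/240 + b^5/80 - b^4*k/48


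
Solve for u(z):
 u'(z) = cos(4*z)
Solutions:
 u(z) = C1 + sin(4*z)/4


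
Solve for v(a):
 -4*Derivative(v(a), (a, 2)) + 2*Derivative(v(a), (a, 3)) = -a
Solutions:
 v(a) = C1 + C2*a + C3*exp(2*a) + a^3/24 + a^2/16


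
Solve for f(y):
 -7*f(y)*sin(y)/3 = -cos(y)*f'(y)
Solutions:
 f(y) = C1/cos(y)^(7/3)


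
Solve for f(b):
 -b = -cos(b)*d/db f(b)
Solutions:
 f(b) = C1 + Integral(b/cos(b), b)


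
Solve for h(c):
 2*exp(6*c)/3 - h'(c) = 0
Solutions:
 h(c) = C1 + exp(6*c)/9


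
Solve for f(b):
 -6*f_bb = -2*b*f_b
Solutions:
 f(b) = C1 + C2*erfi(sqrt(6)*b/6)


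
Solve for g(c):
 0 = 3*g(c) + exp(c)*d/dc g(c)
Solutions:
 g(c) = C1*exp(3*exp(-c))


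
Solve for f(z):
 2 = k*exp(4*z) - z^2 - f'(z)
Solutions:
 f(z) = C1 + k*exp(4*z)/4 - z^3/3 - 2*z


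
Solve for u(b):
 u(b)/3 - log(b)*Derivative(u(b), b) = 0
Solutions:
 u(b) = C1*exp(li(b)/3)


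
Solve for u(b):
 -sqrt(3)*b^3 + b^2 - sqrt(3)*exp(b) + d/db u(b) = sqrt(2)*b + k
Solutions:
 u(b) = C1 + sqrt(3)*b^4/4 - b^3/3 + sqrt(2)*b^2/2 + b*k + sqrt(3)*exp(b)


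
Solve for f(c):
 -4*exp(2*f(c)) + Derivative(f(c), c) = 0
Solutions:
 f(c) = log(-sqrt(-1/(C1 + 4*c))) - log(2)/2
 f(c) = log(-1/(C1 + 4*c))/2 - log(2)/2


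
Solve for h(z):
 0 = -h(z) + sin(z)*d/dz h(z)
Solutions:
 h(z) = C1*sqrt(cos(z) - 1)/sqrt(cos(z) + 1)


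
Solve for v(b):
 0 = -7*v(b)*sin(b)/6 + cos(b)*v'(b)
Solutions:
 v(b) = C1/cos(b)^(7/6)


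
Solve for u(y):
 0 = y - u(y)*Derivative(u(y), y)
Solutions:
 u(y) = -sqrt(C1 + y^2)
 u(y) = sqrt(C1 + y^2)


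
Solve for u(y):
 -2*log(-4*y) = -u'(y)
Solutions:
 u(y) = C1 + 2*y*log(-y) + 2*y*(-1 + 2*log(2))


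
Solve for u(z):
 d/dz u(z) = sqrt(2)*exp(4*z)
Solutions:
 u(z) = C1 + sqrt(2)*exp(4*z)/4


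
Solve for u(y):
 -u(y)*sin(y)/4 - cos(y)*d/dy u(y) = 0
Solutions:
 u(y) = C1*cos(y)^(1/4)


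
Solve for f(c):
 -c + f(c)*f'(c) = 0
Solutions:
 f(c) = -sqrt(C1 + c^2)
 f(c) = sqrt(C1 + c^2)


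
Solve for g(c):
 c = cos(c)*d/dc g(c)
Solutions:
 g(c) = C1 + Integral(c/cos(c), c)


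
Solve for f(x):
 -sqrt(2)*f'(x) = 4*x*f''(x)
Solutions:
 f(x) = C1 + C2*x^(1 - sqrt(2)/4)


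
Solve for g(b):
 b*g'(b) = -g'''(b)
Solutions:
 g(b) = C1 + Integral(C2*airyai(-b) + C3*airybi(-b), b)


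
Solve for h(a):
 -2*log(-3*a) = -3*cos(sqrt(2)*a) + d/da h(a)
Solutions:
 h(a) = C1 - 2*a*log(-a) - 2*a*log(3) + 2*a + 3*sqrt(2)*sin(sqrt(2)*a)/2


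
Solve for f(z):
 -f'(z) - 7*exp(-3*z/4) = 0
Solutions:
 f(z) = C1 + 28*exp(-3*z/4)/3


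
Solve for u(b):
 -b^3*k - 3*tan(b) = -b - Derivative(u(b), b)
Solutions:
 u(b) = C1 + b^4*k/4 - b^2/2 - 3*log(cos(b))


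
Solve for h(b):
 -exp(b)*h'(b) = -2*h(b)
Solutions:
 h(b) = C1*exp(-2*exp(-b))


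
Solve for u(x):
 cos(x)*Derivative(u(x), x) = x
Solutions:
 u(x) = C1 + Integral(x/cos(x), x)


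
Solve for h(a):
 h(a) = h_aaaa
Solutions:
 h(a) = C1*exp(-a) + C2*exp(a) + C3*sin(a) + C4*cos(a)


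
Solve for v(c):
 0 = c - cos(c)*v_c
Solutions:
 v(c) = C1 + Integral(c/cos(c), c)


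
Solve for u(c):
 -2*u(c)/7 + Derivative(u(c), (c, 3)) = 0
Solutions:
 u(c) = C3*exp(2^(1/3)*7^(2/3)*c/7) + (C1*sin(2^(1/3)*sqrt(3)*7^(2/3)*c/14) + C2*cos(2^(1/3)*sqrt(3)*7^(2/3)*c/14))*exp(-2^(1/3)*7^(2/3)*c/14)


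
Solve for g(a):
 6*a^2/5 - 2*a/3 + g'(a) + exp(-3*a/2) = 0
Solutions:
 g(a) = C1 - 2*a^3/5 + a^2/3 + 2*exp(-3*a/2)/3


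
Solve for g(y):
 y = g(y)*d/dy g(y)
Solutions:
 g(y) = -sqrt(C1 + y^2)
 g(y) = sqrt(C1 + y^2)


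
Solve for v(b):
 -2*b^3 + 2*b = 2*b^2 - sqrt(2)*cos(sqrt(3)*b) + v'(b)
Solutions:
 v(b) = C1 - b^4/2 - 2*b^3/3 + b^2 + sqrt(6)*sin(sqrt(3)*b)/3


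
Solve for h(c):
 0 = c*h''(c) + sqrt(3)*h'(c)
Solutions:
 h(c) = C1 + C2*c^(1 - sqrt(3))


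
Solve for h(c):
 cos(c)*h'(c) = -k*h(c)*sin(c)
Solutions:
 h(c) = C1*exp(k*log(cos(c)))


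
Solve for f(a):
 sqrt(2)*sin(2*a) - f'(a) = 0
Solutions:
 f(a) = C1 - sqrt(2)*cos(2*a)/2


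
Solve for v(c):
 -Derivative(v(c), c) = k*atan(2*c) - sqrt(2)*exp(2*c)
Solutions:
 v(c) = C1 - k*(c*atan(2*c) - log(4*c^2 + 1)/4) + sqrt(2)*exp(2*c)/2


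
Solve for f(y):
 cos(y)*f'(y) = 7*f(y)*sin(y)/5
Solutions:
 f(y) = C1/cos(y)^(7/5)


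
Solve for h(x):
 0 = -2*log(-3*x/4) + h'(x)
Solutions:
 h(x) = C1 + 2*x*log(-x) + 2*x*(-2*log(2) - 1 + log(3))


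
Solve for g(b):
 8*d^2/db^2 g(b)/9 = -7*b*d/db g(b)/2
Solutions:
 g(b) = C1 + C2*erf(3*sqrt(14)*b/8)


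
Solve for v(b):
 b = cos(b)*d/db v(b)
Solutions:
 v(b) = C1 + Integral(b/cos(b), b)


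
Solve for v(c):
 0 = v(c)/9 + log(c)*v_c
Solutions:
 v(c) = C1*exp(-li(c)/9)


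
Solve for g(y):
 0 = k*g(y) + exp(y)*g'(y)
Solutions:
 g(y) = C1*exp(k*exp(-y))


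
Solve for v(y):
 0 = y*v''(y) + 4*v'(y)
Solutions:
 v(y) = C1 + C2/y^3


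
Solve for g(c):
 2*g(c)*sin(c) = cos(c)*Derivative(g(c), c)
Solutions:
 g(c) = C1/cos(c)^2


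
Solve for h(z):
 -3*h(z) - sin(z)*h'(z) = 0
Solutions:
 h(z) = C1*(cos(z) + 1)^(3/2)/(cos(z) - 1)^(3/2)


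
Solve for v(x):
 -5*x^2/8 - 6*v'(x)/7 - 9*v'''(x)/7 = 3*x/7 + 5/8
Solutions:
 v(x) = C1 + C2*sin(sqrt(6)*x/3) + C3*cos(sqrt(6)*x/3) - 35*x^3/144 - x^2/4 + 35*x/24


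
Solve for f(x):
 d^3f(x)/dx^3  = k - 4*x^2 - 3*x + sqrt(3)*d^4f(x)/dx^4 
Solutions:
 f(x) = C1 + C2*x + C3*x^2 + C4*exp(sqrt(3)*x/3) - x^5/15 + x^4*(-8*sqrt(3) - 3)/24 + x^3*(k/6 - 4 - sqrt(3)/2)


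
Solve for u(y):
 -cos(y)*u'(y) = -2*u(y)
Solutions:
 u(y) = C1*(sin(y) + 1)/(sin(y) - 1)


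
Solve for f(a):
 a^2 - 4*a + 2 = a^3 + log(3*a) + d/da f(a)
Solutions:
 f(a) = C1 - a^4/4 + a^3/3 - 2*a^2 - a*log(a) - a*log(3) + 3*a


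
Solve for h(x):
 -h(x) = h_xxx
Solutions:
 h(x) = C3*exp(-x) + (C1*sin(sqrt(3)*x/2) + C2*cos(sqrt(3)*x/2))*exp(x/2)


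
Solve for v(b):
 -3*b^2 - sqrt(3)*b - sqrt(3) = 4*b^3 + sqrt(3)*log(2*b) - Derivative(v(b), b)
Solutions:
 v(b) = C1 + b^4 + b^3 + sqrt(3)*b^2/2 + sqrt(3)*b*log(b) + sqrt(3)*b*log(2)


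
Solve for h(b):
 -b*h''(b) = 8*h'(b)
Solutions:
 h(b) = C1 + C2/b^7


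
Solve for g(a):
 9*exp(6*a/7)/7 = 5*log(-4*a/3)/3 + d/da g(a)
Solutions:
 g(a) = C1 - 5*a*log(-a)/3 + 5*a*(-2*log(2) + 1 + log(3))/3 + 3*exp(6*a/7)/2


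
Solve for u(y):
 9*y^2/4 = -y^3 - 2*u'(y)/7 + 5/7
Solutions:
 u(y) = C1 - 7*y^4/8 - 21*y^3/8 + 5*y/2


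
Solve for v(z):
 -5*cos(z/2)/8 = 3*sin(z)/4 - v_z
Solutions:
 v(z) = C1 + 5*sin(z/2)/4 - 3*cos(z)/4


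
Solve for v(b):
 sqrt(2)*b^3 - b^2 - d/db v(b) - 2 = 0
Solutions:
 v(b) = C1 + sqrt(2)*b^4/4 - b^3/3 - 2*b


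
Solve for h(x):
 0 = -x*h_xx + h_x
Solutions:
 h(x) = C1 + C2*x^2


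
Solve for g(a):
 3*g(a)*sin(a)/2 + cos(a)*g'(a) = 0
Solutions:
 g(a) = C1*cos(a)^(3/2)


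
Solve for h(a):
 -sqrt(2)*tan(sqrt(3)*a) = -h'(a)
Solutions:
 h(a) = C1 - sqrt(6)*log(cos(sqrt(3)*a))/3


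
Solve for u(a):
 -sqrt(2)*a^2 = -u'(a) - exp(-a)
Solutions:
 u(a) = C1 + sqrt(2)*a^3/3 + exp(-a)


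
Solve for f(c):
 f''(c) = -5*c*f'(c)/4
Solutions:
 f(c) = C1 + C2*erf(sqrt(10)*c/4)


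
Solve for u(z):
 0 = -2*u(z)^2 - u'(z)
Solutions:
 u(z) = 1/(C1 + 2*z)


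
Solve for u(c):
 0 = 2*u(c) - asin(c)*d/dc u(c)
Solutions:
 u(c) = C1*exp(2*Integral(1/asin(c), c))


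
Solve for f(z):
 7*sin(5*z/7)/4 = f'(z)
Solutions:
 f(z) = C1 - 49*cos(5*z/7)/20


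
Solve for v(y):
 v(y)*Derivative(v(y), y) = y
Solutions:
 v(y) = -sqrt(C1 + y^2)
 v(y) = sqrt(C1 + y^2)


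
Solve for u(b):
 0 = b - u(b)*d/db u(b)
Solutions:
 u(b) = -sqrt(C1 + b^2)
 u(b) = sqrt(C1 + b^2)


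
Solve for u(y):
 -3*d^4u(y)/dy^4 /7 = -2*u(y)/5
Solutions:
 u(y) = C1*exp(-14^(1/4)*15^(3/4)*y/15) + C2*exp(14^(1/4)*15^(3/4)*y/15) + C3*sin(14^(1/4)*15^(3/4)*y/15) + C4*cos(14^(1/4)*15^(3/4)*y/15)


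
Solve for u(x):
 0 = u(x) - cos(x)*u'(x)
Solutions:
 u(x) = C1*sqrt(sin(x) + 1)/sqrt(sin(x) - 1)


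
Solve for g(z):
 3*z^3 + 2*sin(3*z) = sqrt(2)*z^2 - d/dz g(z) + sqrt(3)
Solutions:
 g(z) = C1 - 3*z^4/4 + sqrt(2)*z^3/3 + sqrt(3)*z + 2*cos(3*z)/3


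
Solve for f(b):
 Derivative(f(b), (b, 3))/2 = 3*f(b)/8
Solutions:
 f(b) = C3*exp(6^(1/3)*b/2) + (C1*sin(2^(1/3)*3^(5/6)*b/4) + C2*cos(2^(1/3)*3^(5/6)*b/4))*exp(-6^(1/3)*b/4)


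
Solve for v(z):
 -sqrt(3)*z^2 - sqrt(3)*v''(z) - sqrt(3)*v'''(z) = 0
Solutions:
 v(z) = C1 + C2*z + C3*exp(-z) - z^4/12 + z^3/3 - z^2


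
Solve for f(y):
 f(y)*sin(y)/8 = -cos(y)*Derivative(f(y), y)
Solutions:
 f(y) = C1*cos(y)^(1/8)


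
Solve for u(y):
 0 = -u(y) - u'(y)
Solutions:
 u(y) = C1*exp(-y)


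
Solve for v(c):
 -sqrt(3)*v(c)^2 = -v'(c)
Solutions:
 v(c) = -1/(C1 + sqrt(3)*c)


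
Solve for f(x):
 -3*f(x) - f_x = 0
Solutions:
 f(x) = C1*exp(-3*x)


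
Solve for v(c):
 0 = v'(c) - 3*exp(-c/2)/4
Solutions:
 v(c) = C1 - 3*exp(-c/2)/2


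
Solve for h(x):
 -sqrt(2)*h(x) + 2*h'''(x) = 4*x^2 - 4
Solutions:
 h(x) = C3*exp(2^(5/6)*x/2) - 2*sqrt(2)*x^2 + (C1*sin(2^(5/6)*sqrt(3)*x/4) + C2*cos(2^(5/6)*sqrt(3)*x/4))*exp(-2^(5/6)*x/4) + 2*sqrt(2)


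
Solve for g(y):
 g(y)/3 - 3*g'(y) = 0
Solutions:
 g(y) = C1*exp(y/9)


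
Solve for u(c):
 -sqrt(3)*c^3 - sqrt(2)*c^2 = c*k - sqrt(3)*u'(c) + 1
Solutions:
 u(c) = C1 + c^4/4 + sqrt(6)*c^3/9 + sqrt(3)*c^2*k/6 + sqrt(3)*c/3


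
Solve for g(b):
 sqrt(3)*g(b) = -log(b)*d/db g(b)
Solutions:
 g(b) = C1*exp(-sqrt(3)*li(b))


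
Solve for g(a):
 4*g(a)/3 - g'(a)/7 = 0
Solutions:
 g(a) = C1*exp(28*a/3)


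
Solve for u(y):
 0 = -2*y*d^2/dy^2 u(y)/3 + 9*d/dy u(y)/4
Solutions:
 u(y) = C1 + C2*y^(35/8)


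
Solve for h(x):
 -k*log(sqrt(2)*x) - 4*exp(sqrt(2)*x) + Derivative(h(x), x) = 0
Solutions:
 h(x) = C1 + k*x*log(x) + k*x*(-1 + log(2)/2) + 2*sqrt(2)*exp(sqrt(2)*x)


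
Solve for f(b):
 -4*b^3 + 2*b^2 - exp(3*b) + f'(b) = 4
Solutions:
 f(b) = C1 + b^4 - 2*b^3/3 + 4*b + exp(3*b)/3


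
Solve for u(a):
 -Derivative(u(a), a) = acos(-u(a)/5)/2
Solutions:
 Integral(1/acos(-_y/5), (_y, u(a))) = C1 - a/2


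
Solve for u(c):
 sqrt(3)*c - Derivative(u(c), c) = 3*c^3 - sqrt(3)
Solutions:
 u(c) = C1 - 3*c^4/4 + sqrt(3)*c^2/2 + sqrt(3)*c


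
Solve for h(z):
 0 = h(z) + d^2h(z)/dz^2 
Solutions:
 h(z) = C1*sin(z) + C2*cos(z)


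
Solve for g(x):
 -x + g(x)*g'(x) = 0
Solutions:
 g(x) = -sqrt(C1 + x^2)
 g(x) = sqrt(C1 + x^2)


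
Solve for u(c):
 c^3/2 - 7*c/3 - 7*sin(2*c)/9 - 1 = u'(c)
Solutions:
 u(c) = C1 + c^4/8 - 7*c^2/6 - c + 7*cos(2*c)/18


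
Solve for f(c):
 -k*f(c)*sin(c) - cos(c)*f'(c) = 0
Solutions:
 f(c) = C1*exp(k*log(cos(c)))


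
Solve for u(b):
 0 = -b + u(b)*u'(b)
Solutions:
 u(b) = -sqrt(C1 + b^2)
 u(b) = sqrt(C1 + b^2)


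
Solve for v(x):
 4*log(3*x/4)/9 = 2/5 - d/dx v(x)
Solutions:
 v(x) = C1 - 4*x*log(x)/9 - 4*x*log(3)/9 + 8*x*log(2)/9 + 38*x/45


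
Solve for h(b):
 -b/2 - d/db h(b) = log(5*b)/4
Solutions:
 h(b) = C1 - b^2/4 - b*log(b)/4 - b*log(5)/4 + b/4


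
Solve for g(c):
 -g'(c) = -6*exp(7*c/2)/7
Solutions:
 g(c) = C1 + 12*exp(7*c/2)/49


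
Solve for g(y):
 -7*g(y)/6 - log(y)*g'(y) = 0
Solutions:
 g(y) = C1*exp(-7*li(y)/6)


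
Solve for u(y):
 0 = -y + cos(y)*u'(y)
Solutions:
 u(y) = C1 + Integral(y/cos(y), y)


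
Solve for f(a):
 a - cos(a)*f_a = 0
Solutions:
 f(a) = C1 + Integral(a/cos(a), a)


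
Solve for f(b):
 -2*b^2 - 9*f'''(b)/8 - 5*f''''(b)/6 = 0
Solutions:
 f(b) = C1 + C2*b + C3*b^2 + C4*exp(-27*b/20) - 4*b^5/135 + 80*b^4/729 - 6400*b^3/19683


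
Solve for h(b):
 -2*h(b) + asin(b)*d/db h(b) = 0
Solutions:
 h(b) = C1*exp(2*Integral(1/asin(b), b))


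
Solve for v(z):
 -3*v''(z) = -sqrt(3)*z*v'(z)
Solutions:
 v(z) = C1 + C2*erfi(sqrt(2)*3^(3/4)*z/6)


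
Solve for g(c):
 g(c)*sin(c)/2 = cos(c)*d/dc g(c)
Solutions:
 g(c) = C1/sqrt(cos(c))


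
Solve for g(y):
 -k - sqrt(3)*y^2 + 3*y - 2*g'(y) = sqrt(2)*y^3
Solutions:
 g(y) = C1 - k*y/2 - sqrt(2)*y^4/8 - sqrt(3)*y^3/6 + 3*y^2/4


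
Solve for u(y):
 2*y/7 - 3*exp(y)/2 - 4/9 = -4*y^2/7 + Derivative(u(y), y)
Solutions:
 u(y) = C1 + 4*y^3/21 + y^2/7 - 4*y/9 - 3*exp(y)/2


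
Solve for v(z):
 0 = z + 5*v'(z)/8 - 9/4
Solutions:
 v(z) = C1 - 4*z^2/5 + 18*z/5


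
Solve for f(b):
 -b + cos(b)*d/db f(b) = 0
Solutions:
 f(b) = C1 + Integral(b/cos(b), b)


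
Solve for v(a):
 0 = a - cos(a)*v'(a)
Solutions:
 v(a) = C1 + Integral(a/cos(a), a)


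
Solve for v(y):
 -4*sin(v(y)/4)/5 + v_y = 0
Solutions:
 -4*y/5 + 2*log(cos(v(y)/4) - 1) - 2*log(cos(v(y)/4) + 1) = C1


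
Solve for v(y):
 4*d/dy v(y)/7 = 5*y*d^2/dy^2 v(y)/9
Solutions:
 v(y) = C1 + C2*y^(71/35)


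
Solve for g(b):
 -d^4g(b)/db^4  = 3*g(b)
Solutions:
 g(b) = (C1*sin(sqrt(2)*3^(1/4)*b/2) + C2*cos(sqrt(2)*3^(1/4)*b/2))*exp(-sqrt(2)*3^(1/4)*b/2) + (C3*sin(sqrt(2)*3^(1/4)*b/2) + C4*cos(sqrt(2)*3^(1/4)*b/2))*exp(sqrt(2)*3^(1/4)*b/2)


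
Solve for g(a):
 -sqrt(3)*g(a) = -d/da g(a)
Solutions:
 g(a) = C1*exp(sqrt(3)*a)


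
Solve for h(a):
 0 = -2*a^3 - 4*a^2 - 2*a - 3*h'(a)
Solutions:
 h(a) = C1 - a^4/6 - 4*a^3/9 - a^2/3


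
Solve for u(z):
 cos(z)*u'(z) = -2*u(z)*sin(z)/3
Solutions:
 u(z) = C1*cos(z)^(2/3)


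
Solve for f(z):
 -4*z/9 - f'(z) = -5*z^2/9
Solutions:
 f(z) = C1 + 5*z^3/27 - 2*z^2/9


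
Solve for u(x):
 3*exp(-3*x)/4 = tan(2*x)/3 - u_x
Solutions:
 u(x) = C1 + log(tan(2*x)^2 + 1)/12 + exp(-3*x)/4


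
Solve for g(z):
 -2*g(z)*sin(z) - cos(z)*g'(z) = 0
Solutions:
 g(z) = C1*cos(z)^2


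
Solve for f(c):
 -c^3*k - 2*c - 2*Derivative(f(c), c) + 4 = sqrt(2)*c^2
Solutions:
 f(c) = C1 - c^4*k/8 - sqrt(2)*c^3/6 - c^2/2 + 2*c


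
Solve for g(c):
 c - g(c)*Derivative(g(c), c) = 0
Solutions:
 g(c) = -sqrt(C1 + c^2)
 g(c) = sqrt(C1 + c^2)


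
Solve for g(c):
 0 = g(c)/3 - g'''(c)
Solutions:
 g(c) = C3*exp(3^(2/3)*c/3) + (C1*sin(3^(1/6)*c/2) + C2*cos(3^(1/6)*c/2))*exp(-3^(2/3)*c/6)


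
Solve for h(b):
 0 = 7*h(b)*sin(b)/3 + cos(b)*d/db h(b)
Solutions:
 h(b) = C1*cos(b)^(7/3)


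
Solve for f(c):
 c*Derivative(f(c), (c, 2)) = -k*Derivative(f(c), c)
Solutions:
 f(c) = C1 + c^(1 - re(k))*(C2*sin(log(c)*Abs(im(k))) + C3*cos(log(c)*im(k)))


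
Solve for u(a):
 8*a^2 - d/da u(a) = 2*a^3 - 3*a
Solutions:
 u(a) = C1 - a^4/2 + 8*a^3/3 + 3*a^2/2


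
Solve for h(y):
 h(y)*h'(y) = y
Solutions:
 h(y) = -sqrt(C1 + y^2)
 h(y) = sqrt(C1 + y^2)


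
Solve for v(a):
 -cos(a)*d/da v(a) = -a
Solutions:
 v(a) = C1 + Integral(a/cos(a), a)


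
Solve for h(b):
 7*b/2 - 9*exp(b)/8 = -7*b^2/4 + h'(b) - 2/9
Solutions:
 h(b) = C1 + 7*b^3/12 + 7*b^2/4 + 2*b/9 - 9*exp(b)/8


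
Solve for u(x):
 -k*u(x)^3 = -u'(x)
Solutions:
 u(x) = -sqrt(2)*sqrt(-1/(C1 + k*x))/2
 u(x) = sqrt(2)*sqrt(-1/(C1 + k*x))/2


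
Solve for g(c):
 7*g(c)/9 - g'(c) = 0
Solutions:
 g(c) = C1*exp(7*c/9)


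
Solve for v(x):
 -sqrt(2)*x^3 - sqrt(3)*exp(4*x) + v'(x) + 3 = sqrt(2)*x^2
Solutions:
 v(x) = C1 + sqrt(2)*x^4/4 + sqrt(2)*x^3/3 - 3*x + sqrt(3)*exp(4*x)/4


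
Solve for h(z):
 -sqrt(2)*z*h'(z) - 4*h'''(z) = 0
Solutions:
 h(z) = C1 + Integral(C2*airyai(-sqrt(2)*z/2) + C3*airybi(-sqrt(2)*z/2), z)


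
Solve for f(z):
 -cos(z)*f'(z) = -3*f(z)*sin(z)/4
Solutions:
 f(z) = C1/cos(z)^(3/4)


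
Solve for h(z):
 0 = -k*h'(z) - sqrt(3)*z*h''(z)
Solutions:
 h(z) = C1 + z^(-sqrt(3)*re(k)/3 + 1)*(C2*sin(sqrt(3)*log(z)*Abs(im(k))/3) + C3*cos(sqrt(3)*log(z)*im(k)/3))


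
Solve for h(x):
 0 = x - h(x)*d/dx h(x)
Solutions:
 h(x) = -sqrt(C1 + x^2)
 h(x) = sqrt(C1 + x^2)


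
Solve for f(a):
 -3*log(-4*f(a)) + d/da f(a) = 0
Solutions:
 -Integral(1/(log(-_y) + 2*log(2)), (_y, f(a)))/3 = C1 - a


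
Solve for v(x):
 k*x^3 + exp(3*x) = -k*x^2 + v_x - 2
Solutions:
 v(x) = C1 + k*x^4/4 + k*x^3/3 + 2*x + exp(3*x)/3


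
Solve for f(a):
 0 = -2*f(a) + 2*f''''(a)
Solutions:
 f(a) = C1*exp(-a) + C2*exp(a) + C3*sin(a) + C4*cos(a)


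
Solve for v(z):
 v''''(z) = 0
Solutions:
 v(z) = C1 + C2*z + C3*z^2 + C4*z^3


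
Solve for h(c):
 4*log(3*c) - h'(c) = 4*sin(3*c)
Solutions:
 h(c) = C1 + 4*c*log(c) - 4*c + 4*c*log(3) + 4*cos(3*c)/3


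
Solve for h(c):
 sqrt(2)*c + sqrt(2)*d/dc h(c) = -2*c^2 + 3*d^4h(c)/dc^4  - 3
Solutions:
 h(c) = C1 + C4*exp(2^(1/6)*3^(2/3)*c/3) - sqrt(2)*c^3/3 - c^2/2 - 3*sqrt(2)*c/2 + (C2*sin(6^(1/6)*c/2) + C3*cos(6^(1/6)*c/2))*exp(-2^(1/6)*3^(2/3)*c/6)


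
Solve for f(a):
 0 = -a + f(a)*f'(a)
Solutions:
 f(a) = -sqrt(C1 + a^2)
 f(a) = sqrt(C1 + a^2)


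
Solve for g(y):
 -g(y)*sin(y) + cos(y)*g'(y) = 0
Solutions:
 g(y) = C1/cos(y)


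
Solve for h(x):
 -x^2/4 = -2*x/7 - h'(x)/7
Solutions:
 h(x) = C1 + 7*x^3/12 - x^2


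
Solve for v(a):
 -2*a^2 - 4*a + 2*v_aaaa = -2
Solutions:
 v(a) = C1 + C2*a + C3*a^2 + C4*a^3 + a^6/360 + a^5/60 - a^4/24


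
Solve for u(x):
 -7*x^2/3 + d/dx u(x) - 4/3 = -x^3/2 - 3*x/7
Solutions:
 u(x) = C1 - x^4/8 + 7*x^3/9 - 3*x^2/14 + 4*x/3


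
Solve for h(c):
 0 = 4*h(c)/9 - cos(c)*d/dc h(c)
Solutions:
 h(c) = C1*(sin(c) + 1)^(2/9)/(sin(c) - 1)^(2/9)


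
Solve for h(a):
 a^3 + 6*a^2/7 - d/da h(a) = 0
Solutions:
 h(a) = C1 + a^4/4 + 2*a^3/7


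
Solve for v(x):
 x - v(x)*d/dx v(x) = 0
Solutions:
 v(x) = -sqrt(C1 + x^2)
 v(x) = sqrt(C1 + x^2)


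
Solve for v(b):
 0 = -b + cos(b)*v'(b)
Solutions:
 v(b) = C1 + Integral(b/cos(b), b)


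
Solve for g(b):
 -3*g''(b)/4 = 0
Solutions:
 g(b) = C1 + C2*b


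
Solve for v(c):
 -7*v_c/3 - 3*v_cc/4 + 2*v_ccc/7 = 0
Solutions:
 v(c) = C1 + C2*exp(7*c*(9 - sqrt(465))/48) + C3*exp(7*c*(9 + sqrt(465))/48)


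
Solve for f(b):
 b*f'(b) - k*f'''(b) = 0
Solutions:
 f(b) = C1 + Integral(C2*airyai(b*(1/k)^(1/3)) + C3*airybi(b*(1/k)^(1/3)), b)


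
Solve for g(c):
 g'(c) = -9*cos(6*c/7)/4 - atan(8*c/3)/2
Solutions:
 g(c) = C1 - c*atan(8*c/3)/2 + 3*log(64*c^2 + 9)/32 - 21*sin(6*c/7)/8


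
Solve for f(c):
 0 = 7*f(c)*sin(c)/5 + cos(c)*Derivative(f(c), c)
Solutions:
 f(c) = C1*cos(c)^(7/5)


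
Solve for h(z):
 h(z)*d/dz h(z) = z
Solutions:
 h(z) = -sqrt(C1 + z^2)
 h(z) = sqrt(C1 + z^2)


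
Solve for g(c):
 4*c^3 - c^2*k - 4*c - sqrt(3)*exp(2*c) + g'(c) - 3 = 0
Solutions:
 g(c) = C1 - c^4 + c^3*k/3 + 2*c^2 + 3*c + sqrt(3)*exp(2*c)/2


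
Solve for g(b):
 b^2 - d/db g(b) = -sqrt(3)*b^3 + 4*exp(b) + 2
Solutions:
 g(b) = C1 + sqrt(3)*b^4/4 + b^3/3 - 2*b - 4*exp(b)


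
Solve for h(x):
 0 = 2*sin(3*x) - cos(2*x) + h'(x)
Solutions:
 h(x) = C1 + sin(2*x)/2 + 2*cos(3*x)/3


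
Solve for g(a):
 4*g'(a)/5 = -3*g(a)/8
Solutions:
 g(a) = C1*exp(-15*a/32)


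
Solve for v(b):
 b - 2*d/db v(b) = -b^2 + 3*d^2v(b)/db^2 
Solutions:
 v(b) = C1 + C2*exp(-2*b/3) + b^3/6 - b^2/2 + 3*b/2


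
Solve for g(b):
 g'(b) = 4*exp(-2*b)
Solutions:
 g(b) = C1 - 2*exp(-2*b)


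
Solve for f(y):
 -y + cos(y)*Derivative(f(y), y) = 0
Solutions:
 f(y) = C1 + Integral(y/cos(y), y)


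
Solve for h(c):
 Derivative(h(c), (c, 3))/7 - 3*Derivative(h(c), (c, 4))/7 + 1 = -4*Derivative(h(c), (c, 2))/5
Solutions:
 h(c) = C1 + C2*c + C3*exp(c*(5 - sqrt(1705))/30) + C4*exp(c*(5 + sqrt(1705))/30) - 5*c^2/8


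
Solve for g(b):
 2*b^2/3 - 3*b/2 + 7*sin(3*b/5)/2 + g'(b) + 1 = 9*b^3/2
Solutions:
 g(b) = C1 + 9*b^4/8 - 2*b^3/9 + 3*b^2/4 - b + 35*cos(3*b/5)/6


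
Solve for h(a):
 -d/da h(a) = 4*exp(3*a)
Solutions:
 h(a) = C1 - 4*exp(3*a)/3


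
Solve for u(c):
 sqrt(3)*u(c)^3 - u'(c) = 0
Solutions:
 u(c) = -sqrt(2)*sqrt(-1/(C1 + sqrt(3)*c))/2
 u(c) = sqrt(2)*sqrt(-1/(C1 + sqrt(3)*c))/2


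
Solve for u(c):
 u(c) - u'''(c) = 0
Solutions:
 u(c) = C3*exp(c) + (C1*sin(sqrt(3)*c/2) + C2*cos(sqrt(3)*c/2))*exp(-c/2)


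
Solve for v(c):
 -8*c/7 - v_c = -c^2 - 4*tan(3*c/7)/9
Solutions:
 v(c) = C1 + c^3/3 - 4*c^2/7 - 28*log(cos(3*c/7))/27


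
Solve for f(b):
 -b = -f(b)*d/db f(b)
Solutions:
 f(b) = -sqrt(C1 + b^2)
 f(b) = sqrt(C1 + b^2)


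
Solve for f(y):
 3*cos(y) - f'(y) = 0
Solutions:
 f(y) = C1 + 3*sin(y)


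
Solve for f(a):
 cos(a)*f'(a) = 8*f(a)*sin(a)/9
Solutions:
 f(a) = C1/cos(a)^(8/9)


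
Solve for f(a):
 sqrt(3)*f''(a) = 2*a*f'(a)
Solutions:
 f(a) = C1 + C2*erfi(3^(3/4)*a/3)


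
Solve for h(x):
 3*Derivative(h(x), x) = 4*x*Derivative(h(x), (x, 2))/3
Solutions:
 h(x) = C1 + C2*x^(13/4)


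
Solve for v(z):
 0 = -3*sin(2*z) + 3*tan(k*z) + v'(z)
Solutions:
 v(z) = C1 - 3*Piecewise((-log(cos(k*z))/k, Ne(k, 0)), (0, True)) - 3*cos(2*z)/2


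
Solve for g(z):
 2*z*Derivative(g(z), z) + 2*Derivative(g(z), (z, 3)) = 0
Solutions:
 g(z) = C1 + Integral(C2*airyai(-z) + C3*airybi(-z), z)


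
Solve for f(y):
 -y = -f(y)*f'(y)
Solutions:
 f(y) = -sqrt(C1 + y^2)
 f(y) = sqrt(C1 + y^2)


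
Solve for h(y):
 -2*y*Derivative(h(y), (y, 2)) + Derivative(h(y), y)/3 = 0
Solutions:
 h(y) = C1 + C2*y^(7/6)


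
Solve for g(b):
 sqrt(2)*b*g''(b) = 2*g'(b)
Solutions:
 g(b) = C1 + C2*b^(1 + sqrt(2))


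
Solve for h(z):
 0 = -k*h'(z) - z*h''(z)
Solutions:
 h(z) = C1 + z^(1 - re(k))*(C2*sin(log(z)*Abs(im(k))) + C3*cos(log(z)*im(k)))
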